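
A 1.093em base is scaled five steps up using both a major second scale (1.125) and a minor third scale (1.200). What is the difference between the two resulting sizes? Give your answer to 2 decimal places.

0.75em

Major second: 1.093 × 1.125⁵ = 1.9696em
Minor third: 1.093 × 1.200⁵ = 2.7197em
Difference: 2.7197 − 1.9696 = 0.7501em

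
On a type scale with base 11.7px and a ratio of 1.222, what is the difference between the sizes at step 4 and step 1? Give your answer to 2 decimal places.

Step 1: 11.7 × 1.222 = 14.2974px
Step 4: 11.7 × 1.222⁴ = 26.0898px
Difference: 26.0898 − 14.2974 = 11.7924px

11.79px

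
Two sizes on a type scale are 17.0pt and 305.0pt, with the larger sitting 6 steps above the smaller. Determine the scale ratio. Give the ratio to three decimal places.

The ratio satisfies 17.0 × r⁶ = 305.0, so r = (305.0 / 17.0)^(1/6).
r = 17.9412^(1/6) ≈ 1.6180

1.618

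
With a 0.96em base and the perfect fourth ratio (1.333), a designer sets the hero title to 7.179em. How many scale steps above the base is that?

1.333ⁿ = 7.179 / 0.96 = 7.4781
n = ln(7.4781) / ln(1.333) = 2.0120 / 0.2874 ≈ 7.00

7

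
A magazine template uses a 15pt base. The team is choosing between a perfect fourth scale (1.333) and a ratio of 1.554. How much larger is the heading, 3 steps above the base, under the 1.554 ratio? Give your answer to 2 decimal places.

20.76pt

Perfect fourth: 15.0 × 1.333³ = 35.5289pt
At 1.554: 15.0 × 1.554³ = 56.2917pt
Difference: 56.2917 − 35.5289 = 20.7628pt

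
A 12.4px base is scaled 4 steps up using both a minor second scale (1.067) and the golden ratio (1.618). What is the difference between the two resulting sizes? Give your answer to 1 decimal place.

68.9px

Minor second: 12.4 × 1.067⁴ = 16.072px
Golden ratio: 12.4 × 1.618⁴ = 84.984px
Difference: 84.984 − 16.072 = 68.912px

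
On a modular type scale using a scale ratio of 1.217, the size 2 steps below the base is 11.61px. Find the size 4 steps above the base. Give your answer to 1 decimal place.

The gap is 4 − (-2) = 6 steps, so the factor is 1.217^6.
11.61 × 1.217⁶ = 11.61 × 3.24895 ≈ 37.720

37.7px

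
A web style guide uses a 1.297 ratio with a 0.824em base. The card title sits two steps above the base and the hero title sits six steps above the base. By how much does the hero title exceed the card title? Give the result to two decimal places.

Step 2: 0.824 × 1.297² = 1.3861em
Step 6: 0.824 × 1.297⁶ = 3.9225em
Difference: 3.9225 − 1.3861 = 2.5364em

2.54em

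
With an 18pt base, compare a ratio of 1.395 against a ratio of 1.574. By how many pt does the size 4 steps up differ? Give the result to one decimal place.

42.3pt

At 1.395: 18.0 × 1.395⁴ = 68.166pt
At 1.574: 18.0 × 1.574⁴ = 110.482pt
Difference: 110.482 − 68.166 = 42.316pt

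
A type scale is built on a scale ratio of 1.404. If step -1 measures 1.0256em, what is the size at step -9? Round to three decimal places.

1.0256 ÷ 1.404⁸ = 1.0256 ÷ 15.09861 ≈ 0.068

0.068em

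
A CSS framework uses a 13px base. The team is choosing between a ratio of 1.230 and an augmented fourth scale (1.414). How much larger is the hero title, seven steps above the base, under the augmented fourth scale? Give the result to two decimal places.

At 1.230: 13.0 × 1.230⁷ = 55.3706px
Augmented fourth: 13.0 × 1.414⁷ = 146.9228px
Difference: 146.9228 − 55.3706 = 91.5522px

91.55px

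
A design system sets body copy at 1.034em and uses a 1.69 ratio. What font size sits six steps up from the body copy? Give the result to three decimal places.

24.090em

1.034 × 1.69⁶ = 1.034 × 23.29809 ≈ 24.090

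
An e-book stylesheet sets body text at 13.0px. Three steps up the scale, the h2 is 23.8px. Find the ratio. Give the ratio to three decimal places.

The ratio satisfies 13.0 × r³ = 23.8, so r = (23.8 / 13.0)^(1/3).
r = 1.8308^(1/3) ≈ 1.2233

1.223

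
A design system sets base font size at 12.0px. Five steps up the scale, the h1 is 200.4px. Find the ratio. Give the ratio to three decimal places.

r⁵ = 200.4 / 12.0, so r = (200.4/12.0)^(1/5).
r = 16.7000^(1/5) ≈ 1.7561

1.756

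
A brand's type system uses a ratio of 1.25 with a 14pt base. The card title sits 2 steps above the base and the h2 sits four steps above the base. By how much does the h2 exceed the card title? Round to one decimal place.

12.3pt

Step 2: 14.0 × 1.25² = 21.875pt
Step 4: 14.0 × 1.25⁴ = 34.180pt
Difference: 34.180 − 21.875 = 12.305pt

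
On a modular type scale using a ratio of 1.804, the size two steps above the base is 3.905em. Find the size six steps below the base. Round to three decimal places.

0.035em

Moving from step +2 to step -6 is 8 steps down, so divide by r⁸.
3.905 ÷ 1.804⁸ = 3.905 ÷ 112.17402 ≈ 0.035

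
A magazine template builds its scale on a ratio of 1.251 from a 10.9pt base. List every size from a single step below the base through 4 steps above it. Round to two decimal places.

Step -1: 10.9 ÷ 1.251 = 8.71
Step 0: 10.9pt
Step 1: 10.9 × 1.251 = 13.64
Step 2: 10.9 × 1.251² = 17.06
Step 3: 10.9 × 1.251³ = 21.34
Step 4: 10.9 × 1.251⁴ = 26.70

8.71pt, 10.90pt, 13.64pt, 17.06pt, 21.34pt, 26.70pt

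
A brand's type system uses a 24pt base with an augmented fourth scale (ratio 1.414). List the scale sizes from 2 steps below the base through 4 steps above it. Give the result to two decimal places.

12.00pt, 16.97pt, 24.00pt, 33.94pt, 47.99pt, 67.85pt, 95.94pt

Step -2: 24.0 ÷ 1.414² = 12.00
Step -1: 24.0 ÷ 1.414 = 16.97
Step 0: 24pt
Step 1: 24.0 × 1.414 = 33.94
Step 2: 24.0 × 1.414² = 47.99
Step 3: 24.0 × 1.414³ = 67.85
Step 4: 24.0 × 1.414⁴ = 95.94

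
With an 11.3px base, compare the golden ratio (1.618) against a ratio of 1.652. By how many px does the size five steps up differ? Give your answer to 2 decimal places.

13.73px

Golden ratio: 11.3 × 1.618⁵ = 125.3058px
At 1.652: 11.3 × 1.652⁵ = 139.0364px
Difference: 139.0364 − 125.3058 = 13.7306px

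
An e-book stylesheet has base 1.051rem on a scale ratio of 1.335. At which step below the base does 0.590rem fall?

1.335ⁿ = 1.051 / 0.590 = 1.7814
n = ln(1.7814) / ln(1.335) = 0.5774 / 0.2889 ≈ 2.00

2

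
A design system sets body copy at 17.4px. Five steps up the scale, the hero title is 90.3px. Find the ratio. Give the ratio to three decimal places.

r⁵ = 90.3 / 17.4, so r = (90.3/17.4)^(1/5).
r = 5.1897^(1/5) ≈ 1.3900

1.390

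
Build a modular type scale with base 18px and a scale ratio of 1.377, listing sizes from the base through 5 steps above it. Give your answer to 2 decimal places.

18.00px, 24.79px, 34.13px, 47.00px, 64.72px, 89.11px

Step 0: 18px
Step 1: 18.0 × 1.377 = 24.79
Step 2: 18.0 × 1.377² = 34.13
Step 3: 18.0 × 1.377³ = 47.00
Step 4: 18.0 × 1.377⁴ = 64.72
Step 5: 18.0 × 1.377⁵ = 89.11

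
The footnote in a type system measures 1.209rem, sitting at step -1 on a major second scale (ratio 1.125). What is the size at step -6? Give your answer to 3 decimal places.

0.671rem

1.209 ÷ 1.125⁵ = 1.209 ÷ 1.80203 ≈ 0.671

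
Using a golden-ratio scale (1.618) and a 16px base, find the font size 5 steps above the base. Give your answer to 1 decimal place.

16.0 × 1.618⁵ = 16.0 × 11.08901 ≈ 177.42

177.4px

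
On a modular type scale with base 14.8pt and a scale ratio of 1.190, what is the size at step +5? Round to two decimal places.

35.32pt

14.8 × 1.190⁵ = 14.8 × 2.38635 ≈ 35.32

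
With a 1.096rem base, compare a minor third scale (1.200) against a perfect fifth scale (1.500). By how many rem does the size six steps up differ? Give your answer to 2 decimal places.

9.21rem

Minor third: 1.096 × 1.200⁶ = 3.2726rem
Perfect fifth: 1.096 × 1.500⁶ = 12.4841rem
Difference: 12.4841 − 3.2726 = 9.2115rem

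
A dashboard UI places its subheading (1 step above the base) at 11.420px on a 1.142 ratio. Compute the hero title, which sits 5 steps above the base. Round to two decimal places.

19.42px

The gap is 5 − (1) = 4 steps, so the factor is 1.142^4.
11.420 × 1.142⁴ = 11.420 × 1.70084 ≈ 19.424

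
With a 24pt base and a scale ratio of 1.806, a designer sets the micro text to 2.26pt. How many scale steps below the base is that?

1.806ⁿ = 24 / 2.26 = 10.6195
n = ln(10.6195) / ln(1.806) = 2.3627 / 0.5911 ≈ 4.00

4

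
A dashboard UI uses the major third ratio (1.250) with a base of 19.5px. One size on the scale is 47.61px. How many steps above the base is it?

1.250ⁿ = 47.61 / 19.5 = 2.4415
n = ln(2.4415) / ln(1.250) = 0.8926 / 0.2231 ≈ 4.00

4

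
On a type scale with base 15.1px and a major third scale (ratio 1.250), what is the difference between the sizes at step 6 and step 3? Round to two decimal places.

Step 3: 15.1 × 1.250³ = 29.4922px
Step 6: 15.1 × 1.250⁶ = 57.6019px
Difference: 57.6019 − 29.4922 = 28.1097px

28.11px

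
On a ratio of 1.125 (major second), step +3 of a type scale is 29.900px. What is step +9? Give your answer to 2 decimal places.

29.900 × 1.125⁶ = 29.900 × 2.02729 ≈ 60.616

60.62px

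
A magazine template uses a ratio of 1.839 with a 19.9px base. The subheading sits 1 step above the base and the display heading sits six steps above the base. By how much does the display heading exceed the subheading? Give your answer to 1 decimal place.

733.1px

Step 1: 19.9 × 1.839 = 36.596px
Step 6: 19.9 × 1.839⁶ = 769.739px
Difference: 769.739 − 36.596 = 733.143px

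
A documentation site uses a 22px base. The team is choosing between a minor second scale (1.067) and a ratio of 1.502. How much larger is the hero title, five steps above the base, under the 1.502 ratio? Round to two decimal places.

Minor second: 22.0 × 1.067⁵ = 30.4260px
At 1.502: 22.0 × 1.502⁵ = 168.1792px
Difference: 168.1792 − 30.4260 = 137.7532px

137.75px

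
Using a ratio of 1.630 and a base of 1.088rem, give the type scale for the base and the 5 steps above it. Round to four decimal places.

Step 0: 1.088rem
Step 1: 1.088 × 1.630 = 1.7734
Step 2: 1.088 × 1.630² = 2.8907
Step 3: 1.088 × 1.630³ = 4.7119
Step 4: 1.088 × 1.630⁴ = 7.6803
Step 5: 1.088 × 1.630⁵ = 12.5189

1.0880rem, 1.7734rem, 2.8907rem, 4.7119rem, 7.6803rem, 12.5189rem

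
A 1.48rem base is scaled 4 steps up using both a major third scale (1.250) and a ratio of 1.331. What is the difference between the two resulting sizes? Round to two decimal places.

Major third: 1.48 × 1.250⁴ = 3.6133rem
At 1.331: 1.48 × 1.331⁴ = 4.6449rem
Difference: 4.6449 − 3.6133 = 1.0316rem

1.03rem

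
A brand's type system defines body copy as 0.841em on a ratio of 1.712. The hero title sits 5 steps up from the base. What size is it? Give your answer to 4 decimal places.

Every step multiplies by the scale ratio.
0.841 × 1.712⁵ = 0.841 × 14.70682 ≈ 12.3684

12.3684em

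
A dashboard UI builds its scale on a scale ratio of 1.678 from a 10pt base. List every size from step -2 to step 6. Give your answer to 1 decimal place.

3.6pt, 6.0pt, 10.0pt, 16.8pt, 28.2pt, 47.2pt, 79.3pt, 133.0pt, 223.2pt

Step -2: 10.0 ÷ 1.678² = 3.6
Step -1: 10.0 ÷ 1.678 = 6.0
Step 0: 10pt
Step 1: 10.0 × 1.678 = 16.8
Step 2: 10.0 × 1.678² = 28.2
Step 3: 10.0 × 1.678³ = 47.2
Step 4: 10.0 × 1.678⁴ = 79.3
Step 5: 10.0 × 1.678⁵ = 133.0
Step 6: 10.0 × 1.678⁶ = 223.2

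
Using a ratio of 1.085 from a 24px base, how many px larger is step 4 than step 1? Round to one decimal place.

Step 1: 24.0 × 1.085 = 26.040px
Step 4: 24.0 × 1.085⁴ = 33.261px
Difference: 33.261 − 26.040 = 7.221px

7.2px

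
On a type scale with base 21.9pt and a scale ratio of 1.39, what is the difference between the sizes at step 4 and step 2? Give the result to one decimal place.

39.4pt

Step 2: 21.9 × 1.39² = 42.313pt
Step 4: 21.9 × 1.39⁴ = 81.753pt
Difference: 81.753 − 42.313 = 39.440pt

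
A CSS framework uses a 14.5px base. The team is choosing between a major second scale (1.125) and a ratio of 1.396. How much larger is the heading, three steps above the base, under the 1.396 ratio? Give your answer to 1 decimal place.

Major second: 14.5 × 1.125³ = 20.646px
At 1.396: 14.5 × 1.396³ = 39.448px
Difference: 39.448 − 20.646 = 18.802px

18.8px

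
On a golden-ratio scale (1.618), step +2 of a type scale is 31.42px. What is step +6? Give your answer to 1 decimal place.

215.3px

31.42 × 1.618⁴ = 31.42 × 6.85353 ≈ 215.338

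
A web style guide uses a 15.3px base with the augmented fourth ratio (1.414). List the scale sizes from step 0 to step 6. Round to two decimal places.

Step 0: 15.3px
Step 1: 15.3 × 1.414 = 21.63
Step 2: 15.3 × 1.414² = 30.59
Step 3: 15.3 × 1.414³ = 43.26
Step 4: 15.3 × 1.414⁴ = 61.16
Step 5: 15.3 × 1.414⁵ = 86.48
Step 6: 15.3 × 1.414⁶ = 122.29

15.30px, 21.63px, 30.59px, 43.26px, 61.16px, 86.48px, 122.29px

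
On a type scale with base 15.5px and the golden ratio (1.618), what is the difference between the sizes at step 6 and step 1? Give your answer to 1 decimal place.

253.0px

Step 1: 15.5 × 1.618 = 25.079px
Step 6: 15.5 × 1.618⁶ = 278.101px
Difference: 278.101 − 25.079 = 253.022px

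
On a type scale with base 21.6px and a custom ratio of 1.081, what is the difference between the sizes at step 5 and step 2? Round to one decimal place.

6.6px

Step 2: 21.6 × 1.081² = 25.241px
Step 5: 21.6 × 1.081⁵ = 31.885px
Difference: 31.885 − 25.241 = 6.644px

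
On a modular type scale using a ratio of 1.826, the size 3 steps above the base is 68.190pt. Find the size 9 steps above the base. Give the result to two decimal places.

Moving from step +3 to step +9 is 6 steps up, so multiply by r⁶.
68.190 × 1.826⁶ = 68.190 × 37.06847 ≈ 2527.699

2527.70pt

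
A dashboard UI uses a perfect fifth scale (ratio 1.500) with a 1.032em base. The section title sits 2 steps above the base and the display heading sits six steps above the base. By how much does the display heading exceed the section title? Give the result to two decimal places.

Step 2: 1.032 × 1.500² = 2.3220em
Step 6: 1.032 × 1.500⁶ = 11.7551em
Difference: 11.7551 − 2.3220 = 9.4331em

9.43em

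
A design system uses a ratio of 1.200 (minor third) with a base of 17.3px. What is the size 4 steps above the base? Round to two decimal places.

35.87px

Each step on a modular scale multiplies by the ratio, so the size n steps from the base is base × ratioⁿ.
17.3 × 1.200⁴ = 17.3 × 2.07360 ≈ 35.87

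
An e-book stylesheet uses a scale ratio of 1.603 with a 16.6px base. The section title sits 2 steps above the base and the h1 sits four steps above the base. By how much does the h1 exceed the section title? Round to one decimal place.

Step 2: 16.6 × 1.603² = 42.656px
Step 4: 16.6 × 1.603⁴ = 109.608px
Difference: 109.608 − 42.656 = 66.952px

67.0px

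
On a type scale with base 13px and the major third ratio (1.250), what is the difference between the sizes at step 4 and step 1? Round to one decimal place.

Step 1: 13.0 × 1.250 = 16.250px
Step 4: 13.0 × 1.250⁴ = 31.738px
Difference: 31.738 − 16.250 = 15.488px

15.5px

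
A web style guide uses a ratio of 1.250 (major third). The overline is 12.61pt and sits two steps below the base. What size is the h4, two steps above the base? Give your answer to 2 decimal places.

30.79pt

12.61 × 1.250⁴ = 12.61 × 2.44141 ≈ 30.786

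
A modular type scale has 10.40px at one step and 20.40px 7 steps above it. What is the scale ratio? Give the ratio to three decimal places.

1.101

r⁷ = 20.40 / 10.40, so r = (20.40/10.40)^(1/7).
r = 1.9615^(1/7) ≈ 1.1010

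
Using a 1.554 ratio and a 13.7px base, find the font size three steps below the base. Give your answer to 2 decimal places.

3.65px

Each step on a modular scale multiplies by the ratio, so the size n steps from the base is base × ratioⁿ.
13.7 ÷ 1.554³ = 13.7 ÷ 3.75278 ≈ 3.65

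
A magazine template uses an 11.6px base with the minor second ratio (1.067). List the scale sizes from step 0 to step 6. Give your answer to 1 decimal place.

11.6px, 12.4px, 13.2px, 14.1px, 15.0px, 16.0px, 17.1px

Step 0: 11.6px
Step 1: 11.6 × 1.067 = 12.4
Step 2: 11.6 × 1.067² = 13.2
Step 3: 11.6 × 1.067³ = 14.1
Step 4: 11.6 × 1.067⁴ = 15.0
Step 5: 11.6 × 1.067⁵ = 16.0
Step 6: 11.6 × 1.067⁶ = 17.1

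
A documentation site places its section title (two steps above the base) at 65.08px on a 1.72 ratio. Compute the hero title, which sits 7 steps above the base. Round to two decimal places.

Moving from step +2 to step +7 is 5 steps up, so multiply by r⁵.
65.08 × 1.72⁵ = 65.08 × 15.05366 ≈ 979.692

979.69px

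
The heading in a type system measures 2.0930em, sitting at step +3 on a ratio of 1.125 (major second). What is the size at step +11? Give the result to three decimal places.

5.370em

2.0930 × 1.125⁸ = 2.0930 × 2.56578 ≈ 5.370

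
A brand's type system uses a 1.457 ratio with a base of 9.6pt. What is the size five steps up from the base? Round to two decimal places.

A modular type scale is a geometric sequence: sizeₙ = base × rⁿ.
9.6 × 1.457⁵ = 9.6 × 6.56595 ≈ 63.03

63.03pt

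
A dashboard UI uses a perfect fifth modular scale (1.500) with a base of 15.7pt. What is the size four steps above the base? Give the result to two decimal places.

15.7 × 1.500⁴ = 15.7 × 5.06250 ≈ 79.48

79.48pt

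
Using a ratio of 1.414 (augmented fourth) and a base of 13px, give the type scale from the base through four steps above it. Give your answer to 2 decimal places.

13.00px, 18.38px, 25.99px, 36.75px, 51.97px

Step 0: 13px
Step 1: 13.0 × 1.414 = 18.38
Step 2: 13.0 × 1.414² = 25.99
Step 3: 13.0 × 1.414³ = 36.75
Step 4: 13.0 × 1.414⁴ = 51.97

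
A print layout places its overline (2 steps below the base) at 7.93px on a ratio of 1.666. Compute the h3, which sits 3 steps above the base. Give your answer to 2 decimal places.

7.93 × 1.666⁵ = 7.93 × 12.83438 ≈ 101.777

101.78px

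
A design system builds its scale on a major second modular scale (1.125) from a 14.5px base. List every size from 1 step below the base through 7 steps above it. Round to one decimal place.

Step -1: 14.5 ÷ 1.125 = 12.9
Step 0: 14.5px
Step 1: 14.5 × 1.125 = 16.3
Step 2: 14.5 × 1.125² = 18.4
Step 3: 14.5 × 1.125³ = 20.6
Step 4: 14.5 × 1.125⁴ = 23.2
Step 5: 14.5 × 1.125⁵ = 26.1
Step 6: 14.5 × 1.125⁶ = 29.4
Step 7: 14.5 × 1.125⁷ = 33.1

12.9px, 14.5px, 16.3px, 18.4px, 20.6px, 23.2px, 26.1px, 29.4px, 33.1px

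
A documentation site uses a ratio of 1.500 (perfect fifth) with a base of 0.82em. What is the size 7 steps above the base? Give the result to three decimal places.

0.82 × 1.500⁷ = 0.82 × 17.08594 ≈ 14.010

14.010em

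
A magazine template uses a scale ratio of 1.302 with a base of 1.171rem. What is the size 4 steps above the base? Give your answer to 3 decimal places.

3.365rem

Every step multiplies by the scale ratio.
1.171 × 1.302⁴ = 1.171 × 2.87372 ≈ 3.365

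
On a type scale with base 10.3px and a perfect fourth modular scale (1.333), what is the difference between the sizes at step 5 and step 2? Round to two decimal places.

Step 2: 10.3 × 1.333² = 18.3020px
Step 5: 10.3 × 1.333⁵ = 43.3499px
Difference: 43.3499 − 18.3020 = 25.0479px

25.05px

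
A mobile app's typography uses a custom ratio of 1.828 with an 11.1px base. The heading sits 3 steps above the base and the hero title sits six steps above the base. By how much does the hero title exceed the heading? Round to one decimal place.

Step 3: 11.1 × 1.828³ = 67.803px
Step 6: 11.1 × 1.828⁶ = 414.171px
Difference: 414.171 − 67.803 = 346.368px

346.4px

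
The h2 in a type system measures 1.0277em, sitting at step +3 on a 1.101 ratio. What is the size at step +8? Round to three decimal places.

The gap is 8 − (3) = 5 steps, so the factor is 1.101^5.
1.0277 × 1.101⁵ = 1.0277 × 1.61784 ≈ 1.663

1.663em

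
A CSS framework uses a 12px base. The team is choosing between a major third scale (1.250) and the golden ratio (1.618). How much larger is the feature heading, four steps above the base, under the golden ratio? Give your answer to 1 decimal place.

Major third: 12.0 × 1.250⁴ = 29.297px
Golden ratio: 12.0 × 1.618⁴ = 82.242px
Difference: 82.242 − 29.297 = 52.945px

52.9px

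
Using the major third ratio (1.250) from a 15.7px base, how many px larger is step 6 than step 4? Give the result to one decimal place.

Step 4: 15.7 × 1.250⁴ = 38.330px
Step 6: 15.7 × 1.250⁶ = 59.891px
Difference: 59.891 − 38.330 = 21.561px

21.6px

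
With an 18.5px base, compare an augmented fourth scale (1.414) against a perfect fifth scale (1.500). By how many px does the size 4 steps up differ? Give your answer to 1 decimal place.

19.7px

Augmented fourth: 18.5 × 1.414⁴ = 73.955px
Perfect fifth: 18.5 × 1.500⁴ = 93.656px
Difference: 93.656 − 73.955 = 19.701px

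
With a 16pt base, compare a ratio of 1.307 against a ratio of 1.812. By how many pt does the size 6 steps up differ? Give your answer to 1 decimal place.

486.6pt

At 1.307: 16.0 × 1.307⁶ = 79.758pt
At 1.812: 16.0 × 1.812⁶ = 566.329pt
Difference: 566.329 − 79.758 = 486.571pt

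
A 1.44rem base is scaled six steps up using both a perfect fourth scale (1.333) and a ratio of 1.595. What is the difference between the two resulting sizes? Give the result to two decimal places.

Perfect fourth: 1.44 × 1.333⁶ = 8.0787rem
At 1.595: 1.44 × 1.595⁶ = 23.7097rem
Difference: 23.7097 − 8.0787 = 15.6310rem

15.63rem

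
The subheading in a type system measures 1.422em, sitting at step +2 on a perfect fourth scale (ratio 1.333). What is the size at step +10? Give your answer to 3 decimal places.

14.176em

Moving from step +2 to step +10 is 8 steps up, so multiply by r⁸.
1.422 × 1.333⁸ = 1.422 × 9.96876 ≈ 14.176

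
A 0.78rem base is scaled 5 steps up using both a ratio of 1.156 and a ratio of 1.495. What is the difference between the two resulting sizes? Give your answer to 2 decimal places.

4.21rem

At 1.156: 0.78 × 1.156⁵ = 1.6102rem
At 1.495: 0.78 × 1.495⁵ = 5.8251rem
Difference: 5.8251 − 1.6102 = 4.2149rem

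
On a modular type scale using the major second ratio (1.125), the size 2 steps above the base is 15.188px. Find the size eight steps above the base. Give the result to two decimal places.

30.79px

15.188 × 1.125⁶ = 15.188 × 2.02729 ≈ 30.790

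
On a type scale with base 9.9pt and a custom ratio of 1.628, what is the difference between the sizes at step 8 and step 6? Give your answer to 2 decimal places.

Step 6: 9.9 × 1.628⁶ = 184.3154pt
Step 8: 9.9 × 1.628⁸ = 488.5066pt
Difference: 488.5066 − 184.3154 = 304.1912pt

304.19pt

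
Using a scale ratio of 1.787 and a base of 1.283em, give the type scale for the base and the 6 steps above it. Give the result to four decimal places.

1.2830em, 2.2927em, 4.0971em, 7.3215em, 13.0835em, 23.3803em, 41.7805em

Step 0: 1.283em
Step 1: 1.283 × 1.787 = 2.2927
Step 2: 1.283 × 1.787² = 4.0971
Step 3: 1.283 × 1.787³ = 7.3215
Step 4: 1.283 × 1.787⁴ = 13.0835
Step 5: 1.283 × 1.787⁵ = 23.3803
Step 6: 1.283 × 1.787⁶ = 41.7805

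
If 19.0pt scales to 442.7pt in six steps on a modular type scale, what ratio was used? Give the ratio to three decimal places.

r⁶ = 442.7 / 19.0, so r = (442.7/19.0)^(1/6).
r = 23.3000^(1/6) ≈ 1.6900

1.690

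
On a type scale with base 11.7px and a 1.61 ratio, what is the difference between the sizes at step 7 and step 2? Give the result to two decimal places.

Step 2: 11.7 × 1.61² = 30.3276px
Step 7: 11.7 × 1.61⁷ = 328.0704px
Difference: 328.0704 − 30.3276 = 297.7428px

297.74px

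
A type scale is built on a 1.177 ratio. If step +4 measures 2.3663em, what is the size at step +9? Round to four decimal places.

2.3663 × 1.177⁵ = 2.3663 × 2.25882 ≈ 5.3451

5.3451em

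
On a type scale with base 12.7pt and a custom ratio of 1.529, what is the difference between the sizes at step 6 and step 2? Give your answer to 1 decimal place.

132.6pt

Step 2: 12.7 × 1.529² = 29.691pt
Step 6: 12.7 × 1.529⁶ = 162.274pt
Difference: 162.274 − 29.691 = 132.583pt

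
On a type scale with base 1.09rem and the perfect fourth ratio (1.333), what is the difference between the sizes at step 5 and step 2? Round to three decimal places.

2.651rem

Step 2: 1.09 × 1.333² = 1.93681rem
Step 5: 1.09 × 1.333⁵ = 4.58751rem
Difference: 4.58751 − 1.93681 = 2.65070rem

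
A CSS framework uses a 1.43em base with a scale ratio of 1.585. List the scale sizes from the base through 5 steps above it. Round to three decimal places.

Step 0: 1.43em
Step 1: 1.43 × 1.585 = 2.267
Step 2: 1.43 × 1.585² = 3.592
Step 3: 1.43 × 1.585³ = 5.694
Step 4: 1.43 × 1.585⁴ = 9.025
Step 5: 1.43 × 1.585⁵ = 14.305

1.430em, 2.267em, 3.592em, 5.694em, 9.025em, 14.305em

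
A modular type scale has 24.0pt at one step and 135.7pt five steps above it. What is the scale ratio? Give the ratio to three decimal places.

r⁵ = 135.7 / 24.0, so r = (135.7/24.0)^(1/5).
r = 5.6542^(1/5) ≈ 1.4141

1.414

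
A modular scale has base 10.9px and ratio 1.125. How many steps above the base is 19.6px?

1.125ⁿ = 19.6 / 10.9 = 1.7982
n = ln(1.7982) / ln(1.125) = 0.5868 / 0.1178 ≈ 4.98

5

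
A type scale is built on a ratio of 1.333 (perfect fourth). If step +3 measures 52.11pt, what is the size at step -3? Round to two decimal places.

9.29pt

Moving from step +3 to step -3 is 6 steps down, so divide by r⁶.
52.11 ÷ 1.333⁶ = 52.11 ÷ 5.61023 ≈ 9.288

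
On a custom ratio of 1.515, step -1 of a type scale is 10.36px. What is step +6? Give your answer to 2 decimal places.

10.36 × 1.515⁷ = 10.36 × 18.31844 ≈ 189.779

189.78px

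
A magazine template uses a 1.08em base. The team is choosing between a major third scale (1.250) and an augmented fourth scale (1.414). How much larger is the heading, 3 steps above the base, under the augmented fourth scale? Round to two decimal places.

Major third: 1.08 × 1.250³ = 2.1094em
Augmented fourth: 1.08 × 1.414³ = 3.0533em
Difference: 3.0533 − 2.1094 = 0.9439em

0.94em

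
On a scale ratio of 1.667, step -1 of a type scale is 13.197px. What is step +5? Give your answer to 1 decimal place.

Moving from step -1 to step +5 is 6 steps up, so multiply by r⁶.
13.197 × 1.667⁶ = 13.197 × 21.45920 ≈ 283.197

283.2px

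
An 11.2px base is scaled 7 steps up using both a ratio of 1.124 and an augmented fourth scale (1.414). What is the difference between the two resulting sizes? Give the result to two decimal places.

At 1.124: 11.2 × 1.124⁷ = 25.3853px
Augmented fourth: 11.2 × 1.414⁷ = 126.5796px
Difference: 126.5796 − 25.3853 = 101.1943px

101.19px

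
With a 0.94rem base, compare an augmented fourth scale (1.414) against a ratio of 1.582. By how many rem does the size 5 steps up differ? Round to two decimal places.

Augmented fourth: 0.94 × 1.414⁵ = 5.3134rem
At 1.582: 0.94 × 1.582⁵ = 9.3145rem
Difference: 9.3145 − 5.3134 = 4.0011rem

4.00rem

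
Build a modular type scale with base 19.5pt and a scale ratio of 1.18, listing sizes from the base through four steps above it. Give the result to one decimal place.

Step 0: 19.5pt
Step 1: 19.5 × 1.18 = 23.0
Step 2: 19.5 × 1.18² = 27.2
Step 3: 19.5 × 1.18³ = 32.0
Step 4: 19.5 × 1.18⁴ = 37.8

19.5pt, 23.0pt, 27.2pt, 32.0pt, 37.8pt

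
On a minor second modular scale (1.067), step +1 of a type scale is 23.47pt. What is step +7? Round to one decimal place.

Moving from step +1 to step +7 is 6 steps up, so multiply by r⁶.
23.47 × 1.067⁶ = 23.47 × 1.47566 ≈ 34.634

34.6pt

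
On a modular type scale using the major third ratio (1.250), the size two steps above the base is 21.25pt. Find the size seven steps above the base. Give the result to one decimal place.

64.8pt

21.25 × 1.250⁵ = 21.25 × 3.05176 ≈ 64.850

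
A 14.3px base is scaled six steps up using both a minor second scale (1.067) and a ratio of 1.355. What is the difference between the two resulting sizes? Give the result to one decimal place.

67.4px

Minor second: 14.3 × 1.067⁶ = 21.102px
At 1.355: 14.3 × 1.355⁶ = 88.506px
Difference: 88.506 − 21.102 = 67.404px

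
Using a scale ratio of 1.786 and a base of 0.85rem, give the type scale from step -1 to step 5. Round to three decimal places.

Step -1: 0.85 ÷ 1.786 = 0.476
Step 0: 0.85rem
Step 1: 0.85 × 1.786 = 1.518
Step 2: 0.85 × 1.786² = 2.711
Step 3: 0.85 × 1.786³ = 4.842
Step 4: 0.85 × 1.786⁴ = 8.649
Step 5: 0.85 × 1.786⁵ = 15.446

0.476rem, 0.850rem, 1.518rem, 2.711rem, 4.842rem, 8.649rem, 15.446rem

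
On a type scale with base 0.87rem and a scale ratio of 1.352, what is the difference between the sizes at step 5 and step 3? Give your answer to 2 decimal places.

Step 3: 0.87 × 1.352³ = 2.1501rem
Step 5: 0.87 × 1.352⁵ = 3.9301rem
Difference: 3.9301 − 2.1501 = 1.7800rem

1.78rem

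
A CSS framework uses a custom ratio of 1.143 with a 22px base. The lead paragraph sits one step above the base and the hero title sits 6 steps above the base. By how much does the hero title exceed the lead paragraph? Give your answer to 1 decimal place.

Step 1: 22.0 × 1.143 = 25.146px
Step 6: 22.0 × 1.143⁶ = 49.057px
Difference: 49.057 − 25.146 = 23.911px

23.9px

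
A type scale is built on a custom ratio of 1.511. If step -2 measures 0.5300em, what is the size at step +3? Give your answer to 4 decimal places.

4.1744em

The gap is 3 − (-2) = 5 steps, so the factor is 1.511^5.
0.5300 × 1.511⁵ = 0.5300 × 7.87630 ≈ 4.1744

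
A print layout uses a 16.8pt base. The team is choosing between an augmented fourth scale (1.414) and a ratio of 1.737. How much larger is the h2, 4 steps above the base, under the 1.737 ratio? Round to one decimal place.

Augmented fourth: 16.8 × 1.414⁴ = 67.159pt
At 1.737: 16.8 × 1.737⁴ = 152.936pt
Difference: 152.936 − 67.159 = 85.777pt

85.8pt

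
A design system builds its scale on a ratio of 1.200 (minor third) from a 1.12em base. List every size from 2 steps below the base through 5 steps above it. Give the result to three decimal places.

0.778em, 0.933em, 1.120em, 1.344em, 1.613em, 1.935em, 2.322em, 2.787em

Step -2: 1.12 ÷ 1.200² = 0.778
Step -1: 1.12 ÷ 1.200 = 0.933
Step 0: 1.12em
Step 1: 1.12 × 1.200 = 1.344
Step 2: 1.12 × 1.200² = 1.613
Step 3: 1.12 × 1.200³ = 1.935
Step 4: 1.12 × 1.200⁴ = 2.322
Step 5: 1.12 × 1.200⁵ = 2.787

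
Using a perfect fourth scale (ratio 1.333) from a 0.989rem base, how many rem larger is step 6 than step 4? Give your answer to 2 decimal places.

Step 4: 0.989 × 1.333⁴ = 3.1226rem
Step 6: 0.989 × 1.333⁶ = 5.5485rem
Difference: 5.5485 − 3.1226 = 2.4259rem

2.43rem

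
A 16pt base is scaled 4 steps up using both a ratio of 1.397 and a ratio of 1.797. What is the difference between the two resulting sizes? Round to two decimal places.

105.90pt

At 1.397: 16.0 × 1.397⁴ = 60.9404pt
At 1.797: 16.0 × 1.797⁴ = 166.8447pt
Difference: 166.8447 − 60.9404 = 105.9043pt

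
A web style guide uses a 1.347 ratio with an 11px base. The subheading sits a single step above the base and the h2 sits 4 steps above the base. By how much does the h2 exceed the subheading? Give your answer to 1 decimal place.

Step 1: 11.0 × 1.347 = 14.817px
Step 4: 11.0 × 1.347⁴ = 36.213px
Difference: 36.213 − 14.817 = 21.396px

21.4px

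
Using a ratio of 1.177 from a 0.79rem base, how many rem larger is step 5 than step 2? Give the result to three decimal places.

0.690rem

Step 2: 0.79 × 1.177² = 1.09441rem
Step 5: 0.79 × 1.177⁵ = 1.78447rem
Difference: 1.78447 − 1.09441 = 0.69006rem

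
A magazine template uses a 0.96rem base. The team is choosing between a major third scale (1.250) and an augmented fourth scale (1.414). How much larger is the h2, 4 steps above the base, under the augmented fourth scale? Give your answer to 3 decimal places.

Major third: 0.96 × 1.250⁴ = 2.34375rem
Augmented fourth: 0.96 × 1.414⁴ = 3.83768rem
Difference: 3.83768 − 2.34375 = 1.49393rem

1.494rem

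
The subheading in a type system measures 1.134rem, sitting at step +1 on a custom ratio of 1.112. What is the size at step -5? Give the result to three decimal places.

The gap is -5 − (1) = -6 steps, so the factor is 1.112^-6.
1.134 ÷ 1.112⁶ = 1.134 ÷ 1.89073 ≈ 0.600

0.600rem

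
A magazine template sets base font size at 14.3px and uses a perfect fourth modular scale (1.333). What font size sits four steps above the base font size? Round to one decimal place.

Each step on a modular scale multiplies by the ratio, so the size n steps from the base is base × ratioⁿ.
14.3 × 1.333⁴ = 14.3 × 3.15733 ≈ 45.15

45.1px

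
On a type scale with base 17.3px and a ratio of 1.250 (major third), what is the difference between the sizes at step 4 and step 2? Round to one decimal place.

Step 2: 17.3 × 1.250² = 27.031px
Step 4: 17.3 × 1.250⁴ = 42.236px
Difference: 42.236 − 27.031 = 15.205px

15.2px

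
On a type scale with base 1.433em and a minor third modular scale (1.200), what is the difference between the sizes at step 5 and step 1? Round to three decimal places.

1.846em

Step 1: 1.433 × 1.200 = 1.71960em
Step 5: 1.433 × 1.200⁵ = 3.56576em
Difference: 3.56576 − 1.71960 = 1.84616em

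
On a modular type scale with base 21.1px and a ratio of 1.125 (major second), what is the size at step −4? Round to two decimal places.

21.1 ÷ 1.125⁴ = 21.1 ÷ 1.60181 ≈ 13.17

13.17px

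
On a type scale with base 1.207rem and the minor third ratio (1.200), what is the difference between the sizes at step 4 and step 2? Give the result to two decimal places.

0.76rem

Step 2: 1.207 × 1.200² = 1.7381rem
Step 4: 1.207 × 1.200⁴ = 2.5028rem
Difference: 2.5028 − 1.7381 = 0.7647rem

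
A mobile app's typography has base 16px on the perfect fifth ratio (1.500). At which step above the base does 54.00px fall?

1.500ⁿ = 54.00 / 16 = 3.3750
n = ln(3.3750) / ln(1.500) = 1.2164 / 0.4055 ≈ 3.00

3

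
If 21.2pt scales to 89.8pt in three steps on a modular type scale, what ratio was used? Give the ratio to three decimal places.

r³ = 89.8 / 21.2, so r = (89.8/21.2)^(1/3).
r = 4.2358^(1/3) ≈ 1.6180

1.618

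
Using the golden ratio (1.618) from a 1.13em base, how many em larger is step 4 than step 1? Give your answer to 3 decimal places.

5.916em

Step 1: 1.13 × 1.618 = 1.82834em
Step 4: 1.13 × 1.618⁴ = 7.74448em
Difference: 7.74448 − 1.82834 = 5.91614em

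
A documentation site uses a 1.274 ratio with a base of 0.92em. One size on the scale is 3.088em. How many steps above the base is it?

5

1.274ⁿ = 3.088 / 0.92 = 3.3565
n = ln(3.3565) / ln(1.274) = 1.2109 / 0.2422 ≈ 5.00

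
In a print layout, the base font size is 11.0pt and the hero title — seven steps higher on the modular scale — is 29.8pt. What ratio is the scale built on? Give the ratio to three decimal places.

1.153

r⁷ = 29.8 / 11.0, so r = (29.8/11.0)^(1/7).
r = 2.7091^(1/7) ≈ 1.1530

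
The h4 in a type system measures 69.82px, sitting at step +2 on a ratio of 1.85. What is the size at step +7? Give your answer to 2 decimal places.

69.82 × 1.85⁵ = 69.82 × 21.66999 ≈ 1512.998

1513.00px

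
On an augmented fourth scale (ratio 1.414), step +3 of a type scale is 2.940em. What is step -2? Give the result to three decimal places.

Moving from step +3 to step -2 is 5 steps down, so divide by r⁵.
2.940 ÷ 1.414⁵ = 2.940 ÷ 5.65258 ≈ 0.520

0.520em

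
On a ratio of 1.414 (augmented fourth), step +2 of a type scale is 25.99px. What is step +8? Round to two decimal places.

Moving from step +2 to step +8 is 6 steps up, so multiply by r⁶.
25.99 × 1.414⁶ = 25.99 × 7.99275 ≈ 207.732

207.73px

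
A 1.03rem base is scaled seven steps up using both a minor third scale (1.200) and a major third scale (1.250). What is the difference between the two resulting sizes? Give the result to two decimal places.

Minor third: 1.03 × 1.200⁷ = 3.6907rem
Major third: 1.03 × 1.250⁷ = 4.9114rem
Difference: 4.9114 − 3.6907 = 1.2207rem

1.22rem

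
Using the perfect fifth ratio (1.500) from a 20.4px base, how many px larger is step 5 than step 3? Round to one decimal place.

Step 3: 20.4 × 1.500³ = 68.850px
Step 5: 20.4 × 1.500⁵ = 154.912px
Difference: 154.912 − 68.850 = 86.062px

86.1px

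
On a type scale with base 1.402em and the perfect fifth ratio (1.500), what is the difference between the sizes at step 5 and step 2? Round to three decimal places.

7.492em

Step 2: 1.402 × 1.500² = 3.15450em
Step 5: 1.402 × 1.500⁵ = 10.64644em
Difference: 10.64644 − 3.15450 = 7.49194em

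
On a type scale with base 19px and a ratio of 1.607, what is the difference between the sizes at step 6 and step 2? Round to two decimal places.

Step 2: 19.0 × 1.607² = 49.0665px
Step 6: 19.0 × 1.607⁶ = 327.2268px
Difference: 327.2268 − 49.0665 = 278.1603px

278.16px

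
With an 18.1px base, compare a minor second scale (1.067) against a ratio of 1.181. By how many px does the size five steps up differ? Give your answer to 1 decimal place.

16.6px

Minor second: 18.1 × 1.067⁵ = 25.032px
At 1.181: 18.1 × 1.181⁵ = 41.584px
Difference: 41.584 − 25.032 = 16.552px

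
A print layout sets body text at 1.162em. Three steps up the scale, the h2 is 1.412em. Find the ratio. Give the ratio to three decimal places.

1.067

r³ = 1.412 / 1.162, so r = (1.412/1.162)^(1/3).
r = 1.2151^(1/3) ≈ 1.0671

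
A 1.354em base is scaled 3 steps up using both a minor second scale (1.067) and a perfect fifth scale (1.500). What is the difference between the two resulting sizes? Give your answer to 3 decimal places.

Minor second: 1.354 × 1.067³ = 1.64480em
Perfect fifth: 1.354 × 1.500³ = 4.56975em
Difference: 4.56975 − 1.64480 = 2.92495em

2.925em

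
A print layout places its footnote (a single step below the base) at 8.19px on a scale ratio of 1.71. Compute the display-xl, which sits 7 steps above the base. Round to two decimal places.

598.76px

8.19 × 1.71⁸ = 8.19 × 73.10867 ≈ 598.760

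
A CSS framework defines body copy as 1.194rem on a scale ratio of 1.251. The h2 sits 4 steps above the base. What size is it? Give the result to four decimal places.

A modular type scale is a geometric sequence: sizeₙ = base × rⁿ.
1.194 × 1.251⁴ = 1.194 × 2.44923 ≈ 2.9244

2.9244rem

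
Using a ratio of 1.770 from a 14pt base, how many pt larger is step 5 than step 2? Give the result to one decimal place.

Step 2: 14.0 × 1.770² = 43.861pt
Step 5: 14.0 × 1.770⁵ = 243.217pt
Difference: 243.217 − 43.861 = 199.356pt

199.4pt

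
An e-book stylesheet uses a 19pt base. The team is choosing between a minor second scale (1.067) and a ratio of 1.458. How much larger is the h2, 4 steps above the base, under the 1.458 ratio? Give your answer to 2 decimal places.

Minor second: 19.0 × 1.067⁴ = 24.6270pt
At 1.458: 19.0 × 1.458⁴ = 85.8586pt
Difference: 85.8586 − 24.6270 = 61.2316pt

61.23pt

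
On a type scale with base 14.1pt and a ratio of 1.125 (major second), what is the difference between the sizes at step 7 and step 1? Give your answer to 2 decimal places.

16.30pt

Step 1: 14.1 × 1.125 = 15.8625pt
Step 7: 14.1 × 1.125⁷ = 32.1578pt
Difference: 32.1578 − 15.8625 = 16.2953pt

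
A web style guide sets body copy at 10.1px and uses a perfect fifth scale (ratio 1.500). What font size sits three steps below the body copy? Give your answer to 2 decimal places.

Each step on a modular scale multiplies by the ratio, so the size n steps from the base is base × ratioⁿ.
10.1 ÷ 1.500³ = 10.1 ÷ 3.37500 ≈ 2.99

2.99px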